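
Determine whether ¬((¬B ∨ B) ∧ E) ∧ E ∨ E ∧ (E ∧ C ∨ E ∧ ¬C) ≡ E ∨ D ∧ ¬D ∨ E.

Yes

E1: ¬((¬B ∨ B) ∧ E) ∧ E ∨ E ∧ (E ∧ C ∨ E ∧ ¬C)
    = ¬((¬B ∨ B) ∧ E) ∧ E ∨ E ∧ E   — distribution
    = ¬E ∧ E ∨ E ∧ E   — complement / identity
    = E   — distribution
E2: E ∨ D ∧ ¬D ∨ E
    = E ∨ E   — complement / identity
    = E   — idempotence
Both reduce to E, so they are equivalent.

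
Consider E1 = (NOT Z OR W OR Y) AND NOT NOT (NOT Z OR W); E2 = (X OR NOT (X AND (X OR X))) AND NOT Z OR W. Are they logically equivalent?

Yes

E1: (NOT Z OR W OR Y) AND NOT NOT (NOT Z OR W)
    = (NOT Z OR W OR Y) AND (NOT Z OR W)
    = NOT Z OR W
E2: (X OR NOT (X AND (X OR X))) AND NOT Z OR W
    = (X OR NOT (X AND X)) AND NOT Z OR W
    = (X OR NOT X) AND NOT Z OR W
    = NOT Z OR W
Both reduce to NOT Z OR W, so they are equivalent.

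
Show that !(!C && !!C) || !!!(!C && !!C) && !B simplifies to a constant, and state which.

!(!C && !!C) || !!!(!C && !!C) && !B
= !(!C && !!C) || !(!C && !!C) && !B   [double negation]
= !(!C && !!C)   [absorption]
= C || !C   [De Morgan]
= true   [complement]

true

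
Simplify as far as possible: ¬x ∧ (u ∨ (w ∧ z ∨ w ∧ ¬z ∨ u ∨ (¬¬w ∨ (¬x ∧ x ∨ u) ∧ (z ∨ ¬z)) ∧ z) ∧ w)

¬x ∧ (u ∨ (w ∧ z ∨ w ∧ ¬z ∨ u ∨ (¬¬w ∨ (¬x ∧ x ∨ u) ∧ (z ∨ ¬z)) ∧ z) ∧ w)
= ¬x ∧ (u ∨ (w ∧ z ∨ w ∧ ¬z ∨ u ∨ (¬¬w ∨ ¬x ∧ x ∨ u) ∧ z) ∧ w)
= ¬x ∧ (u ∨ (w ∧ z ∨ w ∧ ¬z ∨ u ∨ (¬¬w ∨ u) ∧ z) ∧ w)
= ¬x ∧ (u ∨ (w ∨ u ∨ (¬¬w ∨ u) ∧ z) ∧ w)
= ¬x ∧ (u ∨ (w ∨ u ∨ (w ∨ u) ∧ z) ∧ w)
= ¬x ∧ (u ∨ (w ∨ u) ∧ w)
= ¬x ∧ (u ∨ w)

¬x ∧ (u ∨ w)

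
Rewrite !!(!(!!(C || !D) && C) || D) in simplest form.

!!(!(!!(C || !D) && C) || D)
= !(!!(C || !D) && C) || D   (double negation)
= !((C || !D) && C) || D   (double negation)
= !C || D   (absorption)

!C || D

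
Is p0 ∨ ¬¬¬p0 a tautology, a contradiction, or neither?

tautology

p0 ∨ ¬¬¬p0
= p0 ∨ ¬p0   — double negation
= True   — complement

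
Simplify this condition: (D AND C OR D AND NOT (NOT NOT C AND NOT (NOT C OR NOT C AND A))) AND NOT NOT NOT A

(D AND C OR D AND NOT (NOT NOT C AND NOT (NOT C OR NOT C AND A))) AND NOT NOT NOT A
= (D AND C OR D AND NOT (NOT NOT C AND NOT NOT C)) AND NOT NOT NOT A   — absorption
= (D AND C OR D AND NOT NOT NOT C) AND NOT NOT NOT A   — idempotence
= (D AND C OR D AND NOT NOT NOT C) AND NOT A   — double negation
= (D AND C OR D AND NOT C) AND NOT A   — double negation
= D AND NOT A   — distribution

D AND NOT A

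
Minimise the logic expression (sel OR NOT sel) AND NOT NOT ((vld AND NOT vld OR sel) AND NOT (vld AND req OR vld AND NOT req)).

sel AND NOT vld

(sel OR NOT sel) AND NOT NOT ((vld AND NOT vld OR sel) AND NOT (vld AND req OR vld AND NOT req))
= (sel OR NOT sel) AND NOT NOT (sel AND NOT (vld AND req OR vld AND NOT req))   [complement / identity]
= NOT NOT (sel AND NOT (vld AND req OR vld AND NOT req))   [complement / identity]
= sel AND NOT (vld AND req OR vld AND NOT req)   [double negation]
= sel AND NOT vld   [distribution]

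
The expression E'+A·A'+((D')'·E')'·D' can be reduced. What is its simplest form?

E'+A·A'+((D')'·E')'·D'
= E'+((D')'·E')'·D'   [complement / identity]
= E'+(D'+E)·D'   [De Morgan]
= E'+D'   [absorption]

E'+D'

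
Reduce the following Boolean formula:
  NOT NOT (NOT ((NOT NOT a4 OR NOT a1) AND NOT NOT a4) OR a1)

NOT a4 OR a1

NOT NOT (NOT ((NOT NOT a4 OR NOT a1) AND NOT NOT a4) OR a1)
= NOT NOT (NOT ((a4 OR NOT a1) AND NOT NOT a4) OR a1)   — double negation
= NOT ((a4 OR NOT a1) AND NOT NOT a4) OR a1   — double negation
= NOT ((a4 OR NOT a1) AND a4) OR a1   — double negation
= NOT a4 OR a1   — absorption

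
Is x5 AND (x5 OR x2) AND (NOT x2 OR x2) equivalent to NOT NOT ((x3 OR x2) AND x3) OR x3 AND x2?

E1: x5 AND (x5 OR x2) AND (NOT x2 OR x2)
    = x5 AND (x5 OR x2)
    = x5
E2: NOT NOT ((x3 OR x2) AND x3) OR x3 AND x2
    = NOT NOT x3 OR x3 AND x2
    = x3 OR x3 AND x2
    = x3
These differ: at x2=1, x3=0, x5=1, E1 = 1 but E2 = 0.

No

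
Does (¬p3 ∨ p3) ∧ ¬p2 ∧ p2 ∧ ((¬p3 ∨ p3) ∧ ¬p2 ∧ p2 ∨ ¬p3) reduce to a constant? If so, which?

yes, False

(¬p3 ∨ p3) ∧ ¬p2 ∧ p2 ∧ ((¬p3 ∨ p3) ∧ ¬p2 ∧ p2 ∨ ¬p3)
= (¬p3 ∨ p3) ∧ ¬p2 ∧ p2 ∧ (¬p2 ∧ p2 ∨ ¬p3)   (complement / identity)
= (¬p3 ∨ p3) ∧ ¬p2 ∧ p2   (absorption)
= ¬p2 ∧ p2   (complement / identity)
= False   (complement)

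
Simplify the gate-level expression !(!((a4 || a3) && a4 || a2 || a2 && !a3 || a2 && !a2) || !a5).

(a4 || a2) && a5

!(!((a4 || a3) && a4 || a2 || a2 && !a3 || a2 && !a2) || !a5)
= !(!((a4 || a3) && a4 || a2 || a2 && !a3) || !a5)   (complement / identity)
= ((a4 || a3) && a4 || a2 || a2 && !a3) && a5   (De Morgan)
= (a4 || a2 || a2 && !a3) && a5   (absorption)
= (a4 || a2) && a5   (absorption)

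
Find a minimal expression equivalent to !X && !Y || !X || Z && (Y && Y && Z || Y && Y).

!X || Z && Y

!X && !Y || !X || Z && (Y && Y && Z || Y && Y)
= !X || Z && (Y && Y && Z || Y && Y)
= !X || Z && Y && Y
= !X || Z && Y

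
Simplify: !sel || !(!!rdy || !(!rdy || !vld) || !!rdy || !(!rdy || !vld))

!sel || !rdy

!sel || !(!!rdy || !(!rdy || !vld) || !!rdy || !(!rdy || !vld))
= !sel || !(!!rdy || !(!rdy || !vld))   — idempotence
= !sel || !rdy && (!rdy || !vld)   — De Morgan
= !sel || !rdy   — absorption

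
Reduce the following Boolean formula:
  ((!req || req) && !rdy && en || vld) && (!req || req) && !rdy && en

((!req || req) && !rdy && en || vld) && (!req || req) && !rdy && en
= (!req || req) && !rdy && en   — absorption
= !rdy && en   — complement / identity

!rdy && en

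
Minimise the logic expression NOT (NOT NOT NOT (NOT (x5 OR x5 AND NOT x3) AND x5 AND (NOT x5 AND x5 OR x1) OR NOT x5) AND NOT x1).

NOT (NOT NOT NOT (NOT (x5 OR x5 AND NOT x3) AND x5 AND (NOT x5 AND x5 OR x1) OR NOT x5) AND NOT x1)
= NOT (NOT NOT NOT (NOT x5 AND x5 AND (NOT x5 AND x5 OR x1) OR NOT x5) AND NOT x1)   — absorption
= NOT (NOT NOT NOT (NOT x5 AND x5 OR NOT x5) AND NOT x1)   — absorption
= NOT (NOT NOT NOT NOT x5 AND NOT x1)   — complement / identity
= NOT (NOT NOT x5 AND NOT x1)   — double negation
= NOT x5 OR x1   — De Morgan

NOT x5 OR x1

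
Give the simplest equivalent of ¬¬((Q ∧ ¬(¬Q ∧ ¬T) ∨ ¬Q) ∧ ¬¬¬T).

¬¬((Q ∧ ¬(¬Q ∧ ¬T) ∨ ¬Q) ∧ ¬¬¬T)
= ¬¬((Q ∧ (Q ∨ T) ∨ ¬Q) ∧ ¬¬¬T)   — De Morgan
= (Q ∧ (Q ∨ T) ∨ ¬Q) ∧ ¬¬¬T   — double negation
= (Q ∨ ¬Q) ∧ ¬¬¬T   — absorption
= (Q ∨ ¬Q) ∧ ¬T   — double negation
= ¬T   — complement / identity

¬T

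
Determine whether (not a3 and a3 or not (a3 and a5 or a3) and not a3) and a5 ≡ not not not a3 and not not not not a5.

E1: (not a3 and a3 or not (a3 and a5 or a3) and not a3) and a5
    = (not a3 and a3 or not a3 and not a3) and a5   [absorption]
    = not a3 and a5   [distribution]
E2: not not not a3 and not not not not a5
    = not not not a3 and not not a5   [double negation]
    = not not not a3 and a5   [double negation]
    = not a3 and a5   [double negation]
Both reduce to not a3 and a5, so they are equivalent.

Yes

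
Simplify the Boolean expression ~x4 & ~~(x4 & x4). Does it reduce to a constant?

~x4 & ~~(x4 & x4)
= ~x4 & ~~x4   (idempotence)
= ~x4 & x4   (double negation)
= 0   (complement)

0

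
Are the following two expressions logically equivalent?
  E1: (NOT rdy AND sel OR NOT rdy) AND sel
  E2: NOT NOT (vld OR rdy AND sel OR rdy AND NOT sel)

E1: (NOT rdy AND sel OR NOT rdy) AND sel
    = NOT rdy AND sel   (absorption)
E2: NOT NOT (vld OR rdy AND sel OR rdy AND NOT sel)
    = NOT NOT (vld OR rdy)   (distribution)
    = vld OR rdy   (double negation)
These differ: at rdy=1, sel=0, vld=1, E1 = 0 but E2 = 1.

No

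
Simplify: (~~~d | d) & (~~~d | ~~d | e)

(~~~d | d) & (~~~d | ~~d | e)
= (~~~d | d) & (~~~d | d | e)   — double negation
= ~~~d | d   — absorption
= ~d | d   — double negation
= 1   — complement

1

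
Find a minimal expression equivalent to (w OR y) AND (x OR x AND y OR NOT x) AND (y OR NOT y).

w OR y

(w OR y) AND (x OR x AND y OR NOT x) AND (y OR NOT y)
= (w OR y) AND (x OR NOT x) AND (y OR NOT y)   (absorption)
= (w OR y) AND (y OR NOT y)   (complement / identity)
= w OR y   (complement / identity)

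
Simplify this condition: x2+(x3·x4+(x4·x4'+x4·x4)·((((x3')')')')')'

x2+x4'

x2+(x3·x4+(x4·x4'+x4·x4)·((((x3')')')')')'
= x2+(x3·x4+x4·((((x3')')')')')'   [distribution]
= x2+(x3·x4+x4·((x3')')')'   [double negation]
= x2+(x3·x4+x4·x3')'   [double negation]
= x2+x4'   [distribution]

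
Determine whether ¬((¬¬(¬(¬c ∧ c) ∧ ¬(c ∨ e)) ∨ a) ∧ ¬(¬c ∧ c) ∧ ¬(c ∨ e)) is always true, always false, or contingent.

¬((¬¬(¬(¬c ∧ c) ∧ ¬(c ∨ e)) ∨ a) ∧ ¬(¬c ∧ c) ∧ ¬(c ∨ e))
= ¬((¬(¬c ∧ c) ∧ ¬(c ∨ e) ∨ a) ∧ ¬(¬c ∧ c) ∧ ¬(c ∨ e))
= ¬(¬(¬c ∧ c) ∧ ¬(c ∨ e))
= ¬c ∧ c ∨ c ∨ e
= c ∨ e
This depends on c, e, so it is not a constant.

contingent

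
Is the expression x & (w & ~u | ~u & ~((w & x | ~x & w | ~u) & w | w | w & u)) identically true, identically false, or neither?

neither

x & (w & ~u | ~u & ~((w & x | ~x & w | ~u) & w | w | w & u))
= x & (w & ~u | ~u & ~((w | ~u) & w | w | w & u))   [distribution]
= x & (w & ~u | ~u & ~(w | w | w & u))   [absorption]
= x & (w & ~u | ~u & ~(w | w & u))   [idempotence]
= x & (w & ~u | ~u & ~w)   [absorption]
= x & ~u   [distribution]
This depends on u, x, so it is not a constant.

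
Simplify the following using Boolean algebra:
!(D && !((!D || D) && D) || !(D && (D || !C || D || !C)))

D

!(D && !((!D || D) && D) || !(D && (D || !C || D || !C)))
= !(D && !((!D || D) && D) || !(D && (D || !C)))   (idempotence)
= !(D && !((!D || D) && D) || !D)   (absorption)
= !(D && !D || !D)   (complement / identity)
= !!D   (complement / identity)
= D   (double negation)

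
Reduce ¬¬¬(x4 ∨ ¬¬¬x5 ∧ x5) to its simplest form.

¬¬¬(x4 ∨ ¬¬¬x5 ∧ x5)
= ¬(x4 ∨ ¬¬¬x5 ∧ x5)   — double negation
= ¬(x4 ∨ ¬x5 ∧ x5)   — double negation
= ¬x4   — complement / identity

¬x4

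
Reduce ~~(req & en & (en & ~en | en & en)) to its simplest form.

~~(req & en & (en & ~en | en & en))
= req & en & (en & ~en | en & en)   (double negation)
= req & en & en   (distribution)
= req & en   (idempotence)

req & en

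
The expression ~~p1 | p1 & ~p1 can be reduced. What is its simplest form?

~~p1 | p1 & ~p1
= ~~p1   (complement / identity)
= p1   (double negation)

p1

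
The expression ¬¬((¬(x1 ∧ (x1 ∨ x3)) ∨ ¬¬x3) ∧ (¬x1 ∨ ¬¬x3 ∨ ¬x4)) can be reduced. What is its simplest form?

¬¬((¬(x1 ∧ (x1 ∨ x3)) ∨ ¬¬x3) ∧ (¬x1 ∨ ¬¬x3 ∨ ¬x4))
= ¬¬((¬x1 ∨ ¬¬x3) ∧ (¬x1 ∨ ¬¬x3 ∨ ¬x4))   — absorption
= ¬¬(¬x1 ∨ ¬¬x3)   — absorption
= ¬¬(¬x1 ∨ x3)   — double negation
= ¬x1 ∨ x3   — double negation

¬x1 ∨ x3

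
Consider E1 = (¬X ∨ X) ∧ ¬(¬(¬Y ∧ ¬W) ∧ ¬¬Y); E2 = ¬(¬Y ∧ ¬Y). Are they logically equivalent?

E1: (¬X ∨ X) ∧ ¬(¬(¬Y ∧ ¬W) ∧ ¬¬Y)
    = (¬X ∨ X) ∧ (¬Y ∧ ¬W ∨ ¬Y)   [De Morgan]
    = (¬X ∨ X) ∧ ¬Y   [absorption]
    = ¬Y   [complement / identity]
E2: ¬(¬Y ∧ ¬Y)
    = ¬¬Y   [idempotence]
    = Y   [double negation]
These differ: at W=1, X=0, Y=1, E1 = 0 but E2 = 1.

No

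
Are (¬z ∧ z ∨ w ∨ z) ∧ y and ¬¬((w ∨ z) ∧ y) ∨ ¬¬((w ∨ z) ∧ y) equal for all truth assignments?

Yes

E1: (¬z ∧ z ∨ w ∨ z) ∧ y
    = (w ∨ z) ∧ y   [complement / identity]
E2: ¬¬((w ∨ z) ∧ y) ∨ ¬¬((w ∨ z) ∧ y)
    = ¬¬((w ∨ z) ∧ y)   [idempotence]
    = (w ∨ z) ∧ y   [double negation]
Both reduce to (w ∨ z) ∧ y, so they are equivalent.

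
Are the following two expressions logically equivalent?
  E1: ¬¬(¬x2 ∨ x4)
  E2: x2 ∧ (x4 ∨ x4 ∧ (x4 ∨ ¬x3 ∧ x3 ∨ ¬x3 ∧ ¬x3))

No

E1: ¬¬(¬x2 ∨ x4)
    = ¬x2 ∨ x4
E2: x2 ∧ (x4 ∨ x4 ∧ (x4 ∨ ¬x3 ∧ x3 ∨ ¬x3 ∧ ¬x3))
    = x2 ∧ (x4 ∨ x4 ∧ (x4 ∨ ¬x3))
    = x2 ∧ (x4 ∨ x4)
    = x2 ∧ x4
These differ: at x2=0, x3=1, x4=0, E1 = 1 but E2 = 0.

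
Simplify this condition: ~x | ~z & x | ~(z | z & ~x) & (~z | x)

~x | ~z & x | ~(z | z & ~x) & (~z | x)
= ~x | ~z & x | ~z & (~z | x)   — absorption
= ~x | ~z & x | ~z   — absorption
= ~x | ~z   — absorption

~x | ~z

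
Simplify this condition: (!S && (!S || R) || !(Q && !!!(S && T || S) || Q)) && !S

!S

(!S && (!S || R) || !(Q && !!!(S && T || S) || Q)) && !S
= (!S && (!S || R) || !(Q && !!!S || Q)) && !S
= (!S || !(Q && !!!S || Q)) && !S
= (!S || !(Q && !S || Q)) && !S
= (!S || !Q) && !S
= !S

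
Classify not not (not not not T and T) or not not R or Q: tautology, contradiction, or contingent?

contingent

not not (not not not T and T) or not not R or Q
= not not not T and T or not not R or Q
= not T and T or not not R or Q
= not not R or Q
= R or Q
This depends on Q, R, so it is not a constant.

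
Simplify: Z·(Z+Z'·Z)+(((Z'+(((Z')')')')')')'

Z

Z·(Z+Z'·Z)+(((Z'+(((Z')')')')')')'
= Z·Z+(((Z'+(((Z')')')')')')'   [complement / identity]
= Z·Z+(Z'+(((Z')')')')'   [double negation]
= Z·Z+(Z'+(Z')')'   [double negation]
= Z·Z+Z·Z'   [De Morgan]
= Z   [distribution]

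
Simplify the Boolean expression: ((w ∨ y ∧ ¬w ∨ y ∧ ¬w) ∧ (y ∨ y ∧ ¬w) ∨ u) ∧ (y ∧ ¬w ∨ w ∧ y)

((w ∨ y ∧ ¬w ∨ y ∧ ¬w) ∧ (y ∨ y ∧ ¬w) ∨ u) ∧ (y ∧ ¬w ∨ w ∧ y)
= ((w ∨ y ∧ ¬w) ∧ (y ∨ y ∧ ¬w) ∨ u) ∧ (y ∧ ¬w ∨ w ∧ y)
= (y ∧ ¬w ∨ w ∧ y ∨ u) ∧ (y ∧ ¬w ∨ w ∧ y)
= y ∧ ¬w ∨ w ∧ y
= y

y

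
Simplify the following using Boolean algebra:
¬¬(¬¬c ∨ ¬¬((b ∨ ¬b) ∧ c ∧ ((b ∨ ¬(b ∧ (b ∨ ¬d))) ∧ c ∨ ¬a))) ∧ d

¬¬(¬¬c ∨ ¬¬((b ∨ ¬b) ∧ c ∧ ((b ∨ ¬(b ∧ (b ∨ ¬d))) ∧ c ∨ ¬a))) ∧ d
= ¬¬(¬¬c ∨ ¬¬((b ∨ ¬b) ∧ c ∧ ((b ∨ ¬b) ∧ c ∨ ¬a))) ∧ d   [absorption]
= ¬¬(¬¬c ∨ ¬¬((b ∨ ¬b) ∧ c)) ∧ d   [absorption]
= ¬(¬c ∧ ¬((b ∨ ¬b) ∧ c)) ∧ d   [De Morgan]
= ¬(¬c ∧ ¬c) ∧ d   [complement / identity]
= ¬¬c ∧ d   [idempotence]
= c ∧ d   [double negation]

c ∧ d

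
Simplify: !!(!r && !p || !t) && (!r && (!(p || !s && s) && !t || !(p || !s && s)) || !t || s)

!r && !p || !t

!!(!r && !p || !t) && (!r && (!(p || !s && s) && !t || !(p || !s && s)) || !t || s)
= (!r && !p || !t) && (!r && (!(p || !s && s) && !t || !(p || !s && s)) || !t || s)
= (!r && !p || !t) && (!r && !(p || !s && s) || !t || s)
= (!r && !p || !t) && (!r && !p || !t || s)
= !r && !p || !t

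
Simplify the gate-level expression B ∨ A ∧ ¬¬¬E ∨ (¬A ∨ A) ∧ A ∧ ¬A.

B ∨ A ∧ ¬¬¬E ∨ (¬A ∨ A) ∧ A ∧ ¬A
= B ∨ A ∧ ¬E ∨ (¬A ∨ A) ∧ A ∧ ¬A   (double negation)
= B ∨ A ∧ ¬E ∨ A ∧ ¬A   (complement / identity)
= B ∨ A ∧ ¬E   (complement / identity)

B ∨ A ∧ ¬E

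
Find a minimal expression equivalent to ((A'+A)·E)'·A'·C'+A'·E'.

E'·A'

((A'+A)·E)'·A'·C'+A'·E'
= E'·A'·C'+A'·E'   (complement / identity)
= E'·(A'·C'+A')   (distribution)
= E'·A'   (absorption)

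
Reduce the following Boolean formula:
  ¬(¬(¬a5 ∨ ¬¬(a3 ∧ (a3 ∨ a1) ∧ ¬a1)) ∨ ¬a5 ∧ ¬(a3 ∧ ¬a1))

a3 ∧ ¬a1

¬(¬(¬a5 ∨ ¬¬(a3 ∧ (a3 ∨ a1) ∧ ¬a1)) ∨ ¬a5 ∧ ¬(a3 ∧ ¬a1))
= ¬(¬(¬a5 ∨ ¬¬(a3 ∧ ¬a1)) ∨ ¬a5 ∧ ¬(a3 ∧ ¬a1))   — absorption
= ¬(a5 ∧ ¬(a3 ∧ ¬a1) ∨ ¬a5 ∧ ¬(a3 ∧ ¬a1))   — De Morgan
= ¬¬(a3 ∧ ¬a1)   — distribution
= a3 ∧ ¬a1   — double negation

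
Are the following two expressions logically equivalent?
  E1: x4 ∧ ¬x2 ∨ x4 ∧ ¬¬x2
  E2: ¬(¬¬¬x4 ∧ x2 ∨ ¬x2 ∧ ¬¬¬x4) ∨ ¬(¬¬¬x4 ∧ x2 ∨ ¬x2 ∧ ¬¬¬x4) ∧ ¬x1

Yes

E1: x4 ∧ ¬x2 ∨ x4 ∧ ¬¬x2
    = x4 ∧ ¬x2 ∨ x4 ∧ x2   (double negation)
    = x4   (distribution)
E2: ¬(¬¬¬x4 ∧ x2 ∨ ¬x2 ∧ ¬¬¬x4) ∨ ¬(¬¬¬x4 ∧ x2 ∨ ¬x2 ∧ ¬¬¬x4) ∧ ¬x1
    = ¬(¬¬¬x4 ∧ x2 ∨ ¬x2 ∧ ¬¬¬x4)   (absorption)
    = ¬¬¬¬x4   (distribution)
    = ¬¬x4   (double negation)
    = x4   (double negation)
Both reduce to x4, so they are equivalent.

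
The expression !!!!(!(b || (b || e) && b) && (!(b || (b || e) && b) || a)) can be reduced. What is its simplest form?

!!!!(!(b || (b || e) && b) && (!(b || (b || e) && b) || a))
= !!!!!(b || (b || e) && b)
= !!!(b || (b || e) && b)
= !!!(b || b)
= !!!b
= !b

!b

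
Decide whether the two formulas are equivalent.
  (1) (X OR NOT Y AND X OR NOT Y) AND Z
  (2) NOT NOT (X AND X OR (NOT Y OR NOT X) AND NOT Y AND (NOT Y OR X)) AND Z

Yes

E1: (X OR NOT Y AND X OR NOT Y) AND Z
    = (X OR NOT Y) AND Z   [absorption]
E2: NOT NOT (X AND X OR (NOT Y OR NOT X) AND NOT Y AND (NOT Y OR X)) AND Z
    = NOT NOT (X AND X OR NOT Y AND (NOT Y OR X)) AND Z   [absorption]
    = NOT NOT (X AND X OR NOT Y) AND Z   [absorption]
    = (X AND X OR NOT Y) AND Z   [double negation]
    = (X OR NOT Y) AND Z   [idempotence]
Both reduce to (X OR NOT Y) AND Z, so they are equivalent.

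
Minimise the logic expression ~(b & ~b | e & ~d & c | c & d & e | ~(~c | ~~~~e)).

~c

~(b & ~b | e & ~d & c | c & d & e | ~(~c | ~~~~e))
= ~(b & ~b | e & (~d & c | c & d) | ~(~c | ~~~~e))   — distribution
= ~(b & ~b | e & c | ~(~c | ~~~~e))   — distribution
= ~(b & ~b | e & c | ~(~c | ~~e))   — double negation
= ~(b & ~b | e & c | c & ~e)   — De Morgan
= ~(e & c | c & ~e)   — complement / identity
= ~c   — distribution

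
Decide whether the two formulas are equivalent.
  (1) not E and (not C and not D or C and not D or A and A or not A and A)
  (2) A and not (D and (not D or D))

E1: not E and (not C and not D or C and not D or A and A or not A and A)
    = not E and (not C and not D or C and not D or A)   (distribution)
    = not E and (not D or A)   (distribution)
E2: A and not (D and (not D or D))
    = A and not D   (complement / identity)
These differ: at A=1, C=0, D=0, E=1, E1 = 0 but E2 = 1.

No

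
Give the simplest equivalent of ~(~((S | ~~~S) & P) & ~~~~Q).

P | ~Q

~(~((S | ~~~S) & P) & ~~~~Q)
= ~(~((S | ~S) & P) & ~~~~Q)
= ~(~P & ~~~~Q)
= ~(~P & ~~Q)
= P | ~Q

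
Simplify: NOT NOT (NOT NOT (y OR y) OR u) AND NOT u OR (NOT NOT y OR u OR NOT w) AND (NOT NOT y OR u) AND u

NOT NOT (NOT NOT (y OR y) OR u) AND NOT u OR (NOT NOT y OR u OR NOT w) AND (NOT NOT y OR u) AND u
= NOT NOT (NOT NOT y OR u) AND NOT u OR (NOT NOT y OR u OR NOT w) AND (NOT NOT y OR u) AND u   — idempotence
= (NOT NOT y OR u) AND NOT u OR (NOT NOT y OR u OR NOT w) AND (NOT NOT y OR u) AND u   — double negation
= (NOT NOT y OR u) AND NOT u OR (NOT NOT y OR u) AND u   — absorption
= NOT NOT y OR u   — distribution
= y OR u   — double negation

y OR u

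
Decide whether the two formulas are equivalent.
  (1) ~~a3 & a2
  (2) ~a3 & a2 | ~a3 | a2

E1: ~~a3 & a2
    = a3 & a2
E2: ~a3 & a2 | ~a3 | a2
    = ~a3 | a2
These differ: at a2=0, a3=0, E1 = 0 but E2 = 1.

No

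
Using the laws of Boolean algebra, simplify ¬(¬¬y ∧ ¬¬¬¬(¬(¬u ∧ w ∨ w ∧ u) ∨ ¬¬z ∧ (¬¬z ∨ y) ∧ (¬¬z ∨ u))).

¬(¬¬y ∧ ¬¬¬¬(¬(¬u ∧ w ∨ w ∧ u) ∨ ¬¬z ∧ (¬¬z ∨ y) ∧ (¬¬z ∨ u)))
= ¬(¬¬y ∧ ¬¬¬¬(¬(¬u ∧ w ∨ w ∧ u) ∨ ¬¬z ∧ (¬¬z ∨ u)))   [absorption]
= ¬(¬¬y ∧ ¬¬¬¬(¬(¬u ∧ w ∨ w ∧ u) ∨ ¬¬z))   [absorption]
= ¬y ∨ ¬¬¬(¬(¬u ∧ w ∨ w ∧ u) ∨ ¬¬z)   [De Morgan]
= ¬y ∨ ¬¬¬(¬w ∨ ¬¬z)   [distribution]
= ¬y ∨ ¬¬(w ∧ ¬z)   [De Morgan]
= ¬y ∨ w ∧ ¬z   [double negation]

¬y ∨ w ∧ ¬z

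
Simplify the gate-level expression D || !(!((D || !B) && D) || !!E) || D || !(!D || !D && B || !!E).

D || !(!((D || !B) && D) || !!E) || D || !(!D || !D && B || !!E)
= D || !(!D || !!E) || D || !(!D || !D && B || !!E)   — absorption
= D || !(!D || !!E) || D || !(!D || !!E)   — absorption
= D || !(!D || !!E)   — idempotence
= D || D && !E   — De Morgan
= D   — absorption

D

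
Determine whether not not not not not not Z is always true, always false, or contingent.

not not not not not not Z
= not not not not Z   [double negation]
= not not Z   [double negation]
= Z   [double negation]
This depends on Z, so it is not a constant.

contingent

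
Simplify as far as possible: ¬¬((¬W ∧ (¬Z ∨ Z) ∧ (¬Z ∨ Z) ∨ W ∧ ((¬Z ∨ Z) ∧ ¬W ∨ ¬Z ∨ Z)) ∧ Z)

Z

¬¬((¬W ∧ (¬Z ∨ Z) ∧ (¬Z ∨ Z) ∨ W ∧ ((¬Z ∨ Z) ∧ ¬W ∨ ¬Z ∨ Z)) ∧ Z)
= ¬¬((¬W ∧ (¬Z ∨ Z) ∨ W ∧ ((¬Z ∨ Z) ∧ ¬W ∨ ¬Z ∨ Z)) ∧ Z)
= ¬¬((¬W ∧ (¬Z ∨ Z) ∨ W ∧ (¬Z ∨ Z)) ∧ Z)
= ¬¬((¬Z ∨ Z) ∧ Z)
= (¬Z ∨ Z) ∧ Z
= Z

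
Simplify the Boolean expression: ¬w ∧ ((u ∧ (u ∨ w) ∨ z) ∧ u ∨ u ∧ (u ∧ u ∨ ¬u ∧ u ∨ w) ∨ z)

¬w ∧ (u ∨ z)

¬w ∧ ((u ∧ (u ∨ w) ∨ z) ∧ u ∨ u ∧ (u ∧ u ∨ ¬u ∧ u ∨ w) ∨ z)
= ¬w ∧ ((u ∧ (u ∨ w) ∨ z) ∧ u ∨ u ∧ (u ∨ w) ∨ z)   [distribution]
= ¬w ∧ (u ∧ (u ∨ w) ∨ z)   [absorption]
= ¬w ∧ (u ∨ z)   [absorption]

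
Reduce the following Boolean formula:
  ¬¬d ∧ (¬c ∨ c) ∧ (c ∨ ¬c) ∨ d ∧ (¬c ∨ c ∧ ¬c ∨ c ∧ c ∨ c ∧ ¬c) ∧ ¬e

d

¬¬d ∧ (¬c ∨ c) ∧ (c ∨ ¬c) ∨ d ∧ (¬c ∨ c ∧ ¬c ∨ c ∧ c ∨ c ∧ ¬c) ∧ ¬e
= ¬¬d ∧ (¬c ∨ c) ∨ d ∧ (¬c ∨ c ∧ ¬c ∨ c ∧ c ∨ c ∧ ¬c) ∧ ¬e   (complement / identity)
= ¬¬d ∧ (¬c ∨ c) ∨ d ∧ (¬c ∨ c ∨ c ∧ ¬c) ∧ ¬e   (distribution)
= ¬¬d ∧ (¬c ∨ c) ∨ d ∧ (¬c ∨ c) ∧ ¬e   (complement / identity)
= d ∧ (¬c ∨ c) ∨ d ∧ (¬c ∨ c) ∧ ¬e   (double negation)
= d ∧ (¬c ∨ c)   (absorption)
= d   (complement / identity)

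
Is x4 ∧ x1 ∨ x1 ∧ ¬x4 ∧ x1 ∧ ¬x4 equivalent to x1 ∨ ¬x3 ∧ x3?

E1: x4 ∧ x1 ∨ x1 ∧ ¬x4 ∧ x1 ∧ ¬x4
    = x4 ∧ x1 ∨ x1 ∧ ¬x4   (idempotence)
    = x1   (distribution)
E2: x1 ∨ ¬x3 ∧ x3
    = x1   (complement / identity)
Both reduce to x1, so they are equivalent.

Yes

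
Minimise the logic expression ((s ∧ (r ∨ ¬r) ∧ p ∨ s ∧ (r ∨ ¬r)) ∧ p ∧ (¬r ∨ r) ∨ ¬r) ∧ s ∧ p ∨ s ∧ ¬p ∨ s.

s

((s ∧ (r ∨ ¬r) ∧ p ∨ s ∧ (r ∨ ¬r)) ∧ p ∧ (¬r ∨ r) ∨ ¬r) ∧ s ∧ p ∨ s ∧ ¬p ∨ s
= (s ∧ (r ∨ ¬r) ∧ p ∧ (¬r ∨ r) ∨ ¬r) ∧ s ∧ p ∨ s ∧ ¬p ∨ s   — absorption
= (s ∧ p ∧ (¬r ∨ r) ∨ ¬r) ∧ s ∧ p ∨ s ∧ ¬p ∨ s   — complement / identity
= (s ∧ p ∨ ¬r) ∧ s ∧ p ∨ s ∧ ¬p ∨ s   — complement / identity
= s ∧ p ∨ s ∧ ¬p ∨ s   — absorption
= s ∨ s   — distribution
= s   — idempotence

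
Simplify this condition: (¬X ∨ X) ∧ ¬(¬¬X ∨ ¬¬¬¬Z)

(¬X ∨ X) ∧ ¬(¬¬X ∨ ¬¬¬¬Z)
= (¬X ∨ X) ∧ ¬(¬¬X ∨ ¬¬Z)   [double negation]
= ¬(¬¬X ∨ ¬¬Z)   [complement / identity]
= ¬X ∧ ¬Z   [De Morgan]

¬X ∧ ¬Z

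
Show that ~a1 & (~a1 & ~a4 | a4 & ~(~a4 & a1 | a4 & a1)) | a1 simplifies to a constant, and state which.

1

~a1 & (~a1 & ~a4 | a4 & ~(~a4 & a1 | a4 & a1)) | a1
= ~a1 & (~a1 & ~a4 | a4 & ~a1) | a1   — distribution
= ~a1 & ~a1 | a1   — distribution
= ~a1 | a1   — idempotence
= 1   — complement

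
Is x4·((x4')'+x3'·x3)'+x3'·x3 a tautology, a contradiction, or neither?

contradiction

x4·((x4')'+x3'·x3)'+x3'·x3
= x4·((x4')')'+x3'·x3   — complement / identity
= x4·((x4')')'   — complement / identity
= x4·x4'   — double negation
= 0   — complement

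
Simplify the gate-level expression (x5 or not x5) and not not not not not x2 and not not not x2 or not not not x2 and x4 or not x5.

not x2 or not x5

(x5 or not x5) and not not not not not x2 and not not not x2 or not not not x2 and x4 or not x5
= ((x5 or not x5) and not not not not not x2 or x4) and not not not x2 or not x5   [distribution]
= (not not not not not x2 or x4) and not not not x2 or not x5   [complement / identity]
= (not not not x2 or x4) and not not not x2 or not x5   [double negation]
= not not not x2 or not x5   [absorption]
= not x2 or not x5   [double negation]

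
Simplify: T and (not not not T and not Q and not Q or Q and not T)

T and (not not not T and not Q and not Q or Q and not T)
= T and (not not not T and not Q or Q and not T)   (idempotence)
= T and (not T and not Q or Q and not T)   (double negation)
= T and not T   (distribution)
= False   (complement)

False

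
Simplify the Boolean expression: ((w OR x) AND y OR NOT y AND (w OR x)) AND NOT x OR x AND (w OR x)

((w OR x) AND y OR NOT y AND (w OR x)) AND NOT x OR x AND (w OR x)
= (w OR x) AND NOT x OR x AND (w OR x)   (distribution)
= w OR x   (distribution)

w OR x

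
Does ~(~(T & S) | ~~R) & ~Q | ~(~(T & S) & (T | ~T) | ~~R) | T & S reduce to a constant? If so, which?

~(~(T & S) | ~~R) & ~Q | ~(~(T & S) & (T | ~T) | ~~R) | T & S
= ~(~(T & S) | ~~R) & ~Q | ~(~(T & S) | ~~R) | T & S
= ~(~(T & S) | ~~R) | T & S
= T & S & ~R | T & S
= T & S
This depends on S, T, so it is not a constant.

no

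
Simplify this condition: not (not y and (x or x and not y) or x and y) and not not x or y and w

not (not y and (x or x and not y) or x and y) and not not x or y and w
= not (not y and (x or x and not y) or x and y) and x or y and w   (double negation)
= not (not y and x or x and y) and x or y and w   (absorption)
= not x and x or y and w   (distribution)
= y and w   (complement / identity)

y and w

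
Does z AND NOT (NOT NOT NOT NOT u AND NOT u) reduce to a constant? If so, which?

no

z AND NOT (NOT NOT NOT NOT u AND NOT u)
= z AND NOT (NOT NOT u AND NOT u)   — double negation
= z AND (NOT u OR u)   — De Morgan
= z   — complement / identity
This depends on z, so it is not a constant.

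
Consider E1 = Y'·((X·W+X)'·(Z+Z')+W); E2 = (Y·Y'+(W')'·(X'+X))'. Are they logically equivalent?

E1: Y'·((X·W+X)'·(Z+Z')+W)
    = Y'·(X'·(Z+Z')+W)   [absorption]
    = Y'·(X'+W)   [complement / identity]
E2: (Y·Y'+(W')'·(X'+X))'
    = (Y·Y'+(W')')'   [complement / identity]
    = ((W')')'   [complement / identity]
    = W'   [double negation]
These differ: at W=0, X=1, Y=1, Z=0, E1 = 0 but E2 = 1.

No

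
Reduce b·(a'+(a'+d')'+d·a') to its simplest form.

b·(a'+d)

b·(a'+(a'+d')'+d·a')
= b·(a'+a·d+d·a')   — De Morgan
= b·(a'+d)   — distribution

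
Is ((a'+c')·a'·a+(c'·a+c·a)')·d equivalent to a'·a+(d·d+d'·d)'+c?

No

E1: ((a'+c')·a'·a+(c'·a+c·a)')·d
    = (a'·a+(c'·a+c·a)')·d   [absorption]
    = (c'·a+c·a)'·d   [complement / identity]
    = a'·d   [distribution]
E2: a'·a+(d·d+d'·d)'+c
    = a'·a+(d·d)'+c   [complement / identity]
    = (d·d)'+c   [complement / identity]
    = d'+c   [idempotence]
These differ: at a=1, c=1, d=0, E1 = 0 but E2 = 1.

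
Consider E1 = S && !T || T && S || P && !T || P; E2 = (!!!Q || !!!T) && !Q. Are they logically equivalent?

E1: S && !T || T && S || P && !T || P
    = S && !T || T && S || P   (absorption)
    = S || P   (distribution)
E2: (!!!Q || !!!T) && !Q
    = (!!!Q || !T) && !Q   (double negation)
    = (!Q || !T) && !Q   (double negation)
    = !Q   (absorption)
These differ: at P=0, Q=0, S=0, T=1, E1 = 0 but E2 = 1.

No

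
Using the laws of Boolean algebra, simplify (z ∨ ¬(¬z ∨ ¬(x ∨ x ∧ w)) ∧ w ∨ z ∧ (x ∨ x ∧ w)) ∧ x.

(z ∨ ¬(¬z ∨ ¬(x ∨ x ∧ w)) ∧ w ∨ z ∧ (x ∨ x ∧ w)) ∧ x
= (z ∨ z ∧ (x ∨ x ∧ w) ∧ w ∨ z ∧ (x ∨ x ∧ w)) ∧ x   — De Morgan
= (z ∨ z ∧ (x ∨ x ∧ w)) ∧ x   — absorption
= (z ∨ z ∧ x) ∧ x   — absorption
= z ∧ x   — absorption

z ∧ x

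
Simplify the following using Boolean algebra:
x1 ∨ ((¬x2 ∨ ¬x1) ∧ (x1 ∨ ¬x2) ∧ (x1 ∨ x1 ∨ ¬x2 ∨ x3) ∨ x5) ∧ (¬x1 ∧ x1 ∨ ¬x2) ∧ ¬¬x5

x1 ∨ ¬x2 ∧ x5

x1 ∨ ((¬x2 ∨ ¬x1) ∧ (x1 ∨ ¬x2) ∧ (x1 ∨ x1 ∨ ¬x2 ∨ x3) ∨ x5) ∧ (¬x1 ∧ x1 ∨ ¬x2) ∧ ¬¬x5
= x1 ∨ ((¬x2 ∨ ¬x1) ∧ (x1 ∨ ¬x2) ∧ (x1 ∨ ¬x2 ∨ x3) ∨ x5) ∧ (¬x1 ∧ x1 ∨ ¬x2) ∧ ¬¬x5   — idempotence
= x1 ∨ ((¬x2 ∨ ¬x1) ∧ (x1 ∨ ¬x2) ∨ x5) ∧ (¬x1 ∧ x1 ∨ ¬x2) ∧ ¬¬x5   — absorption
= x1 ∨ (¬x1 ∧ x1 ∨ ¬x2 ∨ x5) ∧ (¬x1 ∧ x1 ∨ ¬x2) ∧ ¬¬x5   — distribution
= x1 ∨ (¬x1 ∧ x1 ∨ ¬x2) ∧ ¬¬x5   — absorption
= x1 ∨ (¬x1 ∧ x1 ∨ ¬x2) ∧ x5   — double negation
= x1 ∨ ¬x2 ∧ x5   — complement / identity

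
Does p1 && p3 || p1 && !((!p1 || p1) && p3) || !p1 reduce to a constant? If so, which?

yes, True

p1 && p3 || p1 && !((!p1 || p1) && p3) || !p1
= p1 && p3 || p1 && !p3 || !p1   — complement / identity
= p1 || !p1   — distribution
= true   — complement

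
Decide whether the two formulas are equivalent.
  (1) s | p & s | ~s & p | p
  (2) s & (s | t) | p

E1: s | p & s | ~s & p | p
    = s | p | p   [distribution]
    = s | p   [idempotence]
E2: s & (s | t) | p
    = s | p   [absorption]
Both reduce to s | p, so they are equivalent.

Yes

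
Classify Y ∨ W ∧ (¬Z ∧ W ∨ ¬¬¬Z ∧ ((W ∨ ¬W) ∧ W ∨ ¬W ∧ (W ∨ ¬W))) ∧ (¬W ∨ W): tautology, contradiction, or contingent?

contingent

Y ∨ W ∧ (¬Z ∧ W ∨ ¬¬¬Z ∧ ((W ∨ ¬W) ∧ W ∨ ¬W ∧ (W ∨ ¬W))) ∧ (¬W ∨ W)
= Y ∨ W ∧ (¬Z ∧ W ∨ ¬¬¬Z ∧ (W ∨ ¬W)) ∧ (¬W ∨ W)   — distribution
= Y ∨ W ∧ (¬Z ∧ W ∨ ¬¬¬Z) ∧ (¬W ∨ W)   — complement / identity
= Y ∨ W ∧ (¬Z ∧ W ∨ ¬¬¬Z)   — complement / identity
= Y ∨ W ∧ (¬Z ∧ W ∨ ¬Z)   — double negation
= Y ∨ W ∧ ¬Z   — absorption
This depends on W, Y, Z, so it is not a constant.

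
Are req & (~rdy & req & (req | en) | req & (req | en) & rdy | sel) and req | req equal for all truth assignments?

Yes

E1: req & (~rdy & req & (req | en) | req & (req | en) & rdy | sel)
    = req & (req & (req | en) | sel)   — distribution
    = req & (req | sel)   — absorption
    = req   — absorption
E2: req | req
    = req   — idempotence
Both reduce to req, so they are equivalent.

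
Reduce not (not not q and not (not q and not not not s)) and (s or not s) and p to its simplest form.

not (not not q and not (not q and not not not s)) and (s or not s) and p
= (not q or not q and not not not s) and (s or not s) and p   — De Morgan
= (not q or not q and not s) and (s or not s) and p   — double negation
= (not q or not q and not s) and p   — complement / identity
= not q and p   — absorption

not q and p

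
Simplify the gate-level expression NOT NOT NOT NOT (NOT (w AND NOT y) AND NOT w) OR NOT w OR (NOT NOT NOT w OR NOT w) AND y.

NOT NOT NOT NOT (NOT (w AND NOT y) AND NOT w) OR NOT w OR (NOT NOT NOT w OR NOT w) AND y
= NOT NOT NOT (w AND NOT y OR w) OR NOT w OR (NOT NOT NOT w OR NOT w) AND y   [De Morgan]
= NOT NOT NOT w OR NOT w OR (NOT NOT NOT w OR NOT w) AND y   [absorption]
= NOT NOT NOT w OR NOT w   [absorption]
= NOT w OR NOT w   [double negation]
= NOT w   [idempotence]

NOT w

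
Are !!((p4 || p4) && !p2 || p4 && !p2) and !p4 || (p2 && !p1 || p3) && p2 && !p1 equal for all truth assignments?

No

E1: !!((p4 || p4) && !p2 || p4 && !p2)
    = !!(p4 && !p2 || p4 && !p2)
    = p4 && !p2 || p4 && !p2
    = p4 && !p2
E2: !p4 || (p2 && !p1 || p3) && p2 && !p1
    = !p4 || p2 && !p1
These differ: at p1=0, p2=0, p3=1, p4=0, E1 = 0 but E2 = 1.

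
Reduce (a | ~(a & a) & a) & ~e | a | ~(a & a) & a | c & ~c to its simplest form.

a

(a | ~(a & a) & a) & ~e | a | ~(a & a) & a | c & ~c
= (a | ~(a & a) & a) & ~e | a | ~(a & a) & a   — complement / identity
= a | ~(a & a) & a   — absorption
= a | ~a & a   — idempotence
= a   — complement / identity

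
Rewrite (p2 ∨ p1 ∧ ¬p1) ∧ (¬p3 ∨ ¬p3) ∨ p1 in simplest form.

(p2 ∨ p1 ∧ ¬p1) ∧ (¬p3 ∨ ¬p3) ∨ p1
= p2 ∧ (¬p3 ∨ ¬p3) ∨ p1   (complement / identity)
= p2 ∧ ¬p3 ∨ p1   (idempotence)

p2 ∧ ¬p3 ∨ p1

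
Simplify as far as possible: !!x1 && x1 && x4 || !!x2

x1 && x4 || x2

!!x1 && x1 && x4 || !!x2
= x1 && x1 && x4 || !!x2   [double negation]
= x1 && x1 && x4 || x2   [double negation]
= x1 && x4 || x2   [idempotence]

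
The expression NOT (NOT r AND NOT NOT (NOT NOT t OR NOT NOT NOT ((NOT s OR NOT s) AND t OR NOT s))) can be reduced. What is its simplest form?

r OR NOT t AND NOT s

NOT (NOT r AND NOT NOT (NOT NOT t OR NOT NOT NOT ((NOT s OR NOT s) AND t OR NOT s)))
= NOT (NOT r AND NOT NOT (NOT NOT t OR NOT NOT NOT (NOT s AND t OR NOT s)))
= NOT (NOT r AND NOT NOT (NOT NOT t OR NOT (NOT s AND t OR NOT s)))
= NOT (NOT r AND NOT NOT (NOT NOT t OR NOT NOT s))
= r OR NOT (NOT NOT t OR NOT NOT s)
= r OR NOT t AND NOT s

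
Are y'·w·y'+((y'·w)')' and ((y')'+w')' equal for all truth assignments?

Yes

E1: y'·w·y'+((y'·w)')'
    = y'·w·y'+y'·w
    = y'·w
E2: ((y')'+w')'
    = y'·w
Both reduce to y'·w, so they are equivalent.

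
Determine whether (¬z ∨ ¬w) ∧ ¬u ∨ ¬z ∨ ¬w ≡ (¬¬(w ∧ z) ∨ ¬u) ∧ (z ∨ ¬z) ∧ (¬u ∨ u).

No

E1: (¬z ∨ ¬w) ∧ ¬u ∨ ¬z ∨ ¬w
    = ¬z ∨ ¬w   — absorption
E2: (¬¬(w ∧ z) ∨ ¬u) ∧ (z ∨ ¬z) ∧ (¬u ∨ u)
    = (¬¬(w ∧ z) ∨ ¬u) ∧ (z ∨ ¬z)   — complement / identity
    = (w ∧ z ∨ ¬u) ∧ (z ∨ ¬z)   — double negation
    = w ∧ z ∨ ¬u   — complement / identity
These differ: at u=1, w=0, z=0, E1 = 1 but E2 = 0.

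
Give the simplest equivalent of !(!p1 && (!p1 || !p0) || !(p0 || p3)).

p1 && (p0 || p3)

!(!p1 && (!p1 || !p0) || !(p0 || p3))
= !(!p1 || !(p0 || p3))   — absorption
= p1 && (p0 || p3)   — De Morgan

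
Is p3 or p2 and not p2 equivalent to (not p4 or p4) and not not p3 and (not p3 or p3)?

Yes

E1: p3 or p2 and not p2
    = p3   [complement / identity]
E2: (not p4 or p4) and not not p3 and (not p3 or p3)
    = not not p3 and (not p3 or p3)   [complement / identity]
    = not not p3   [complement / identity]
    = p3   [double negation]
Both reduce to p3, so they are equivalent.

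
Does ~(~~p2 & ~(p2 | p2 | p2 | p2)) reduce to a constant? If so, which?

~(~~p2 & ~(p2 | p2 | p2 | p2))
= ~p2 | p2 | p2 | p2 | p2   (De Morgan)
= ~p2 | p2 | p2   (idempotence)
= ~p2 | p2   (idempotence)
= 1   (complement)

yes, True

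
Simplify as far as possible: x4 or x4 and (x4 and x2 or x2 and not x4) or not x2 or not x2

x4 or not x2

x4 or x4 and (x4 and x2 or x2 and not x4) or not x2 or not x2
= x4 or x4 and x2 or not x2 or not x2   — distribution
= x4 or not x2 or not x2   — absorption
= x4 or not x2   — idempotence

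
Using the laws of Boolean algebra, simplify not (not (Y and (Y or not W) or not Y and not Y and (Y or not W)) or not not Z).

not (not (Y and (Y or not W) or not Y and not Y and (Y or not W)) or not not Z)
= (Y and (Y or not W) or not Y and not Y and (Y or not W)) and not Z
= (Y and (Y or not W) or not Y and (Y or not W)) and not Z
= (Y or not W) and not Z

(Y or not W) and not Z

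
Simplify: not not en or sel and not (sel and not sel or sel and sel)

not not en or sel and not (sel and not sel or sel and sel)
= not not en or sel and not sel   (distribution)
= not not en   (complement / identity)
= en   (double negation)

en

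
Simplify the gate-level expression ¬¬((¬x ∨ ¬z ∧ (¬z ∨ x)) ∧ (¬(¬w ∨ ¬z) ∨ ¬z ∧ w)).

¬¬((¬x ∨ ¬z ∧ (¬z ∨ x)) ∧ (¬(¬w ∨ ¬z) ∨ ¬z ∧ w))
= ¬¬((¬x ∨ ¬z ∧ (¬z ∨ x)) ∧ (w ∧ z ∨ ¬z ∧ w))
= ¬¬((¬x ∨ ¬z ∧ (¬z ∨ x)) ∧ w)
= ¬¬((¬x ∨ ¬z) ∧ w)
= (¬x ∨ ¬z) ∧ w

(¬x ∨ ¬z) ∧ w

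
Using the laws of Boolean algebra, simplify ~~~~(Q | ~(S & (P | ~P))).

~~~~(Q | ~(S & (P | ~P)))
= ~~~~(Q | ~S)   [complement / identity]
= ~~(Q | ~S)   [double negation]
= Q | ~S   [double negation]

Q | ~S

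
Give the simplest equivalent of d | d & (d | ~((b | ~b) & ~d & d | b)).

d

d | d & (d | ~((b | ~b) & ~d & d | b))
= d | d & (d | ~(~d & d | b))   [complement / identity]
= d | d & (d | ~b)   [complement / identity]
= d | d   [absorption]
= d   [idempotence]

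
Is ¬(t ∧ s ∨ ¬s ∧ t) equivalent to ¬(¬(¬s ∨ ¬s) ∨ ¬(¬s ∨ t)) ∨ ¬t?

No

E1: ¬(t ∧ s ∨ ¬s ∧ t)
    = ¬t   [distribution]
E2: ¬(¬(¬s ∨ ¬s) ∨ ¬(¬s ∨ t)) ∨ ¬t
    = ¬(¬¬s ∨ ¬(¬s ∨ t)) ∨ ¬t   [idempotence]
    = ¬s ∧ (¬s ∨ t) ∨ ¬t   [De Morgan]
    = ¬s ∨ ¬t   [absorption]
These differ: at s=0, t=1, E1 = 0 but E2 = 1.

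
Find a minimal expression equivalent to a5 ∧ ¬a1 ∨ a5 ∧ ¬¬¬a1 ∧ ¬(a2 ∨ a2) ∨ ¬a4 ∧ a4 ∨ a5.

a5

a5 ∧ ¬a1 ∨ a5 ∧ ¬¬¬a1 ∧ ¬(a2 ∨ a2) ∨ ¬a4 ∧ a4 ∨ a5
= a5 ∧ ¬a1 ∨ a5 ∧ ¬a1 ∧ ¬(a2 ∨ a2) ∨ ¬a4 ∧ a4 ∨ a5   (double negation)
= a5 ∧ ¬a1 ∨ a5 ∧ ¬a1 ∧ ¬(a2 ∨ a2) ∨ a5   (complement / identity)
= a5 ∧ ¬a1 ∨ a5 ∧ ¬a1 ∧ ¬a2 ∨ a5   (idempotence)
= a5 ∧ ¬a1 ∨ a5   (absorption)
= a5   (absorption)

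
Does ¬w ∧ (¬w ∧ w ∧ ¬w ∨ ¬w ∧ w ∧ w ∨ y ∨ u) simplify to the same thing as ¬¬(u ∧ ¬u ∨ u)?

E1: ¬w ∧ (¬w ∧ w ∧ ¬w ∨ ¬w ∧ w ∧ w ∨ y ∨ u)
    = ¬w ∧ (¬w ∧ w ∨ y ∨ u)
    = ¬w ∧ (y ∨ u)
E2: ¬¬(u ∧ ¬u ∨ u)
    = ¬¬u
    = u
These differ: at u=0, w=0, y=1, E1 = 1 but E2 = 0.

No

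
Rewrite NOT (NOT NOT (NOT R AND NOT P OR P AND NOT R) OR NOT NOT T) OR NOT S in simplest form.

NOT (NOT NOT (NOT R AND NOT P OR P AND NOT R) OR NOT NOT T) OR NOT S
= NOT (NOT NOT NOT R OR NOT NOT T) OR NOT S
= NOT (NOT R OR NOT NOT T) OR NOT S
= R AND NOT T OR NOT S

R AND NOT T OR NOT S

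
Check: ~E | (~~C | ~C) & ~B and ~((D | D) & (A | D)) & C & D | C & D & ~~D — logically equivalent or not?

No

E1: ~E | (~~C | ~C) & ~B
    = ~E | (C | ~C) & ~B   — double negation
    = ~E | ~B   — complement / identity
E2: ~((D | D) & (A | D)) & C & D | C & D & ~~D
    = ~(D | D & A) & C & D | C & D & ~~D   — distribution
    = ~(D | D & A) & C & D | C & D & D   — double negation
    = ~D & C & D | C & D & D   — absorption
    = C & D   — distribution
These differ: at A=0, B=0, C=0, D=0, E=0, E1 = 1 but E2 = 0.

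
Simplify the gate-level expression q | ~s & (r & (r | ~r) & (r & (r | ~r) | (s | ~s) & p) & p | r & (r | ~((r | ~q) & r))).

q | ~s & (r & (r | ~r) & (r & (r | ~r) | (s | ~s) & p) & p | r & (r | ~((r | ~q) & r)))
= q | ~s & (r & (r | ~r) & (r & (r | ~r) | p) & p | r & (r | ~((r | ~q) & r)))   (complement / identity)
= q | ~s & (r & (r | ~r) & (r & (r | ~r) | p) & p | r & (r | ~r))   (absorption)
= q | ~s & (r & (r | ~r) & p | r & (r | ~r))   (absorption)
= q | ~s & r & (r | ~r)   (absorption)
= q | ~s & r   (complement / identity)

q | ~s & r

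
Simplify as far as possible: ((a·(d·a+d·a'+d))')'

((a·(d·a+d·a'+d))')'
= ((a·(d·a+d))')'   (absorption)
= a·(d·a+d)   (double negation)
= a·d   (absorption)

a·d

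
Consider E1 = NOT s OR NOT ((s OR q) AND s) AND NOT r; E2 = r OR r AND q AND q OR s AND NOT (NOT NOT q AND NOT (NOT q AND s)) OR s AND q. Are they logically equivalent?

E1: NOT s OR NOT ((s OR q) AND s) AND NOT r
    = NOT s OR NOT s AND NOT r   [absorption]
    = NOT s   [absorption]
E2: r OR r AND q AND q OR s AND NOT (NOT NOT q AND NOT (NOT q AND s)) OR s AND q
    = r OR r AND q OR s AND NOT (NOT NOT q AND NOT (NOT q AND s)) OR s AND q   [idempotence]
    = r OR r AND q OR s AND (NOT q OR NOT q AND s) OR s AND q   [De Morgan]
    = r OR r AND q OR s AND NOT q OR s AND q   [absorption]
    = r OR s AND NOT q OR s AND q   [absorption]
    = r OR s   [distribution]
These differ: at q=0, r=1, s=1, E1 = 0 but E2 = 1.

No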